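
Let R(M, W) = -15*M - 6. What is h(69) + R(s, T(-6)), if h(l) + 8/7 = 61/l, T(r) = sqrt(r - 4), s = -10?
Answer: 69427/483 ≈ 143.74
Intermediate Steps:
T(r) = sqrt(-4 + r)
h(l) = -8/7 + 61/l
R(M, W) = -6 - 15*M
h(69) + R(s, T(-6)) = (-8/7 + 61/69) + (-6 - 15*(-10)) = (-8/7 + 61*(1/69)) + (-6 + 150) = (-8/7 + 61/69) + 144 = -125/483 + 144 = 69427/483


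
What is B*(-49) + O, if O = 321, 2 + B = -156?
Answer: 8063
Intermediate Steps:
B = -158 (B = -2 - 156 = -158)
B*(-49) + O = -158*(-49) + 321 = 7742 + 321 = 8063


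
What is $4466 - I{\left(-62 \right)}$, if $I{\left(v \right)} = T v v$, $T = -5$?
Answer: $23686$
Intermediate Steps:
$I{\left(v \right)} = - 5 v^{2}$ ($I{\left(v \right)} = - 5 v v = - 5 v^{2}$)
$4466 - I{\left(-62 \right)} = 4466 - - 5 \left(-62\right)^{2} = 4466 - \left(-5\right) 3844 = 4466 - -19220 = 4466 + 19220 = 23686$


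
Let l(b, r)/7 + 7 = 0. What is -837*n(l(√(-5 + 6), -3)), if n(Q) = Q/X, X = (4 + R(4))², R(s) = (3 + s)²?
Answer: 41013/2809 ≈ 14.601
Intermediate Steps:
X = 2809 (X = (4 + (3 + 4)²)² = (4 + 7²)² = (4 + 49)² = 53² = 2809)
l(b, r) = -49 (l(b, r) = -49 + 7*0 = -49 + 0 = -49)
n(Q) = Q/2809
-837*n(l(√(-5 + 6), -3)) = -837*(-49)/2809 = -837*(-49/2809) = 41013/2809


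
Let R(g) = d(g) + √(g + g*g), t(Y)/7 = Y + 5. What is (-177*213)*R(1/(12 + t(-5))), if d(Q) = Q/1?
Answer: -12567/4 - 12567*√13/4 ≈ -14469.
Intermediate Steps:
d(Q) = Q (d(Q) = Q*1 = Q)
t(Y) = 35 + 7*Y (t(Y) = 7*(Y + 5) = 7*(5 + Y) = 35 + 7*Y)
R(g) = g + √(g + g²) (R(g) = g + √(g + g*g) = g + √(g + g²))
(-177*213)*R(1/(12 + t(-5))) = (-177*213)*(1/(12 + (35 + 7*(-5))) + √((1 + 1/(12 + (35 + 7*(-5))))/(12 + (35 + 7*(-5))))) = -37701*(1/(12 + (35 - 35)) + √((1 + 1/(12 + (35 - 35)))/(12 + (35 - 35)))) = -37701*(1/(12 + 0) + √((1 + 1/(12 + 0))/(12 + 0))) = -37701*(1/12 + √((1 + 1/12)/12)) = -37701*(1/12 + √((1/12)*(13/12))) = -37701*(1/12 + √(13/144)) = -37701*(1/12 + √13/12) = -12567/4 - 12567*√13/4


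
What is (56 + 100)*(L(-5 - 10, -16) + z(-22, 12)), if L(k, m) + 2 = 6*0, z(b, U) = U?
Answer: 1560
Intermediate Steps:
L(k, m) = -2 (L(k, m) = -2 + 6*0 = -2 + 0 = -2)
(56 + 100)*(L(-5 - 10, -16) + z(-22, 12)) = (56 + 100)*(-2 + 12) = 156*10 = 1560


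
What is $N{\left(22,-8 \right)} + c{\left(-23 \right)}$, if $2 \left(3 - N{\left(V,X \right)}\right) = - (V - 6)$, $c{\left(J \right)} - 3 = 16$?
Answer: $30$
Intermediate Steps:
$c{\left(J \right)} = 19$ ($c{\left(J \right)} = 3 + 16 = 19$)
$N{\left(V,X \right)} = \frac{V}{2}$ ($N{\left(V,X \right)} = 3 - \frac{\left(-1\right) \left(V - 6\right)}{2} = 3 - \frac{\left(-1\right) \left(-6 + V\right)}{2} = 3 - \frac{6 - V}{2} = 3 + \left(-3 + \frac{V}{2}\right) = \frac{V}{2}$)
$N{\left(22,-8 \right)} + c{\left(-23 \right)} = \frac{1}{2} \cdot 22 + 19 = 11 + 19 = 30$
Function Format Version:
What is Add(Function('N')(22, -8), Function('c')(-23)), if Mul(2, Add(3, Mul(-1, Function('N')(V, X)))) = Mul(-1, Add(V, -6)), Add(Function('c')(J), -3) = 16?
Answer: 30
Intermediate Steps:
Function('c')(J) = 19 (Function('c')(J) = Add(3, 16) = 19)
Function('N')(V, X) = Mul(Rational(1, 2), V) (Function('N')(V, X) = Add(3, Mul(Rational(-1, 2), Mul(-1, Add(V, -6)))) = Add(3, Mul(Rational(-1, 2), Mul(-1, Add(-6, V)))) = Add(3, Mul(Rational(-1, 2), Add(6, Mul(-1, V)))) = Add(3, Add(-3, Mul(Rational(1, 2), V))) = Mul(Rational(1, 2), V))
Add(Function('N')(22, -8), Function('c')(-23)) = Add(Mul(Rational(1, 2), 22), 19) = Add(11, 19) = 30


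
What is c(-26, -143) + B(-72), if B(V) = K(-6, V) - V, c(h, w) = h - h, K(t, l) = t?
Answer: 66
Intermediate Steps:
c(h, w) = 0
B(V) = -6 - V
c(-26, -143) + B(-72) = 0 + (-6 - 1*(-72)) = 0 + (-6 + 72) = 0 + 66 = 66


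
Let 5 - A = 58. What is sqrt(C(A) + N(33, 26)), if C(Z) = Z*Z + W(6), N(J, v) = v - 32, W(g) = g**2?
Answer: sqrt(2839) ≈ 53.282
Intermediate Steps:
N(J, v) = -32 + v
A = -53 (A = 5 - 1*58 = 5 - 58 = -53)
C(Z) = 36 + Z**2 (C(Z) = Z*Z + 6**2 = Z**2 + 36 = 36 + Z**2)
sqrt(C(A) + N(33, 26)) = sqrt((36 + (-53)**2) + (-32 + 26)) = sqrt((36 + 2809) - 6) = sqrt(2845 - 6) = sqrt(2839)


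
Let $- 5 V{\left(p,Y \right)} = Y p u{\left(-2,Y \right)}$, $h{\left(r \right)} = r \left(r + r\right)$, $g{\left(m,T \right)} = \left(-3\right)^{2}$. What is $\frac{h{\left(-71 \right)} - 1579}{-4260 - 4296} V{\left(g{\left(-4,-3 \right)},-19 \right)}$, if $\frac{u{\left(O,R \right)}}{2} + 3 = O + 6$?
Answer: $- \frac{484671}{7130} \approx -67.976$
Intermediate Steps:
$g{\left(m,T \right)} = 9$
$u{\left(O,R \right)} = 6 + 2 O$ ($u{\left(O,R \right)} = -6 + 2 \left(O + 6\right) = -6 + 2 \left(6 + O\right) = -6 + \left(12 + 2 O\right) = 6 + 2 O$)
$h{\left(r \right)} = 2 r^{2}$ ($h{\left(r \right)} = r 2 r = 2 r^{2}$)
$V{\left(p,Y \right)} = - \frac{2 Y p}{5}$ ($V{\left(p,Y \right)} = - \frac{Y p \left(6 + 2 \left(-2\right)\right)}{5} = - \frac{Y p \left(6 - 4\right)}{5} = - \frac{Y p 2}{5} = - \frac{2 Y p}{5}$)
$\frac{h{\left(-71 \right)} - 1579}{-4260 - 4296} V{\left(g{\left(-4,-3 \right)},-19 \right)} = \frac{2 \left(-71\right)^{2} - 1579}{-4260 - 4296} \left(\left(- \frac{2}{5}\right) \left(-19\right) 9\right) = \frac{2 \cdot 5041 - 1579}{-8556} \cdot \frac{342}{5} = \left(10082 - 1579\right) \left(- \frac{1}{8556}\right) \frac{342}{5} = 8503 \left(- \frac{1}{8556}\right) \frac{342}{5} = \left(- \frac{8503}{8556}\right) \frac{342}{5} = - \frac{484671}{7130}$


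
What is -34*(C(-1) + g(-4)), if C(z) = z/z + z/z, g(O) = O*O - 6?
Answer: -408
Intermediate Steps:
g(O) = -6 + O² (g(O) = O² - 6 = -6 + O²)
C(z) = 2 (C(z) = 1 + 1 = 2)
-34*(C(-1) + g(-4)) = -34*(2 + (-6 + (-4)²)) = -34*(2 + (-6 + 16)) = -34*(2 + 10) = -34*12 = -408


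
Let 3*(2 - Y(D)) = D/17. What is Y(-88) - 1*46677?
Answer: -2380337/51 ≈ -46673.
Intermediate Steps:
Y(D) = 2 - D/51 (Y(D) = 2 - D/(3*17) = 2 - D/51)
Y(-88) - 1*46677 = (2 - 1/51*(-88)) - 1*46677 = (2 + 88/51) - 46677 = 190/51 - 46677 = -2380337/51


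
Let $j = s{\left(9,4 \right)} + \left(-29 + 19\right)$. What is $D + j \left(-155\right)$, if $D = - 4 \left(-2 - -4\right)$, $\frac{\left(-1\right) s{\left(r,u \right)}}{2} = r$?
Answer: $4332$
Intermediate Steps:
$s{\left(r,u \right)} = - 2 r$
$D = -8$ ($D = - 4 \left(-2 + 4\right) = \left(-4\right) 2 = -8$)
$j = -28$ ($j = \left(-2\right) 9 + \left(-29 + 19\right) = -18 - 10 = -28$)
$D + j \left(-155\right) = -8 - -4340 = -8 + 4340 = 4332$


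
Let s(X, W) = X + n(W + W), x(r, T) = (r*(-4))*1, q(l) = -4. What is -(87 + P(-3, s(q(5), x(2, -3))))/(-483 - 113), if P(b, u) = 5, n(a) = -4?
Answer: 23/149 ≈ 0.15436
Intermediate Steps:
x(r, T) = -4*r (x(r, T) = -4*r*1 = -4*r)
s(X, W) = -4 + X (s(X, W) = X - 4 = -4 + X)
-(87 + P(-3, s(q(5), x(2, -3))))/(-483 - 113) = -(87 + 5)/(-483 - 113) = -92/(-596) = -92*(-1)/596 = -1*(-23/149) = 23/149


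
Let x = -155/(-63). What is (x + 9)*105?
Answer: 3610/3 ≈ 1203.3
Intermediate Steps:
x = 155/63 (x = -155*(-1/63) = 155/63 ≈ 2.4603)
(x + 9)*105 = (155/63 + 9)*105 = (722/63)*105 = 3610/3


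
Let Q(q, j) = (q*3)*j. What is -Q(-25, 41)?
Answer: 3075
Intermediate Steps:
Q(q, j) = 3*j*q (Q(q, j) = (3*q)*j = 3*j*q)
-Q(-25, 41) = -3*41*(-25) = -1*(-3075) = 3075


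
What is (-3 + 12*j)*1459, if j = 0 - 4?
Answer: -74409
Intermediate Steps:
j = -4
(-3 + 12*j)*1459 = (-3 + 12*(-4))*1459 = (-3 - 48)*1459 = -51*1459 = -74409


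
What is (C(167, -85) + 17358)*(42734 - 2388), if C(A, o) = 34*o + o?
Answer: 580296518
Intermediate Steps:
C(A, o) = 35*o
(C(167, -85) + 17358)*(42734 - 2388) = (35*(-85) + 17358)*(42734 - 2388) = (-2975 + 17358)*40346 = 14383*40346 = 580296518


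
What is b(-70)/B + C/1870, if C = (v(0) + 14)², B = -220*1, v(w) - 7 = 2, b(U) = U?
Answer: 562/935 ≈ 0.60107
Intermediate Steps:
v(w) = 9 (v(w) = 7 + 2 = 9)
B = -220
C = 529 (C = (9 + 14)² = 23² = 529)
b(-70)/B + C/1870 = -70/(-220) + 529/1870 = -70*(-1/220) + 529*(1/1870) = 7/22 + 529/1870 = 562/935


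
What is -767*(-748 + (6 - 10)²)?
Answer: 561444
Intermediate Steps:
-767*(-748 + (6 - 10)²) = -767*(-748 + (-4)²) = -767*(-748 + 16) = -767*(-732) = 561444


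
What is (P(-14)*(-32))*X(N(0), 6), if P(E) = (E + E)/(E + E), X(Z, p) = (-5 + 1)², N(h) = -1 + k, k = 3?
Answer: -512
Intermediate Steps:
N(h) = 2 (N(h) = -1 + 3 = 2)
X(Z, p) = 16 (X(Z, p) = (-4)² = 16)
P(E) = 1 (P(E) = (2*E)/((2*E)) = (2*E)*(1/(2*E)) = 1)
(P(-14)*(-32))*X(N(0), 6) = (1*(-32))*16 = -32*16 = -512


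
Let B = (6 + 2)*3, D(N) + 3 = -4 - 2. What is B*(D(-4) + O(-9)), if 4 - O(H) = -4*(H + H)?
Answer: -1848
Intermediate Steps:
D(N) = -9 (D(N) = -3 + (-4 - 2) = -3 - 6 = -9)
O(H) = 4 + 8*H (O(H) = 4 - (-4)*(H + H) = 4 - (-4)*2*H = 4 - (-8)*H = 4 + 8*H)
B = 24 (B = 8*3 = 24)
B*(D(-4) + O(-9)) = 24*(-9 + (4 + 8*(-9))) = 24*(-9 + (4 - 72)) = 24*(-9 - 68) = 24*(-77) = -1848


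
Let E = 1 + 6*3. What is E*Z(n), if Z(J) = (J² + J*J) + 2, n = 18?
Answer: 12350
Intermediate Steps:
Z(J) = 2 + 2*J² (Z(J) = (J² + J²) + 2 = 2*J² + 2 = 2 + 2*J²)
E = 19 (E = 1 + 18 = 19)
E*Z(n) = 19*(2 + 2*18²) = 19*(2 + 2*324) = 19*(2 + 648) = 19*650 = 12350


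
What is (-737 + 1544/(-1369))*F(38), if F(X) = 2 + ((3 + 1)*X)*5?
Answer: -769998714/1369 ≈ -5.6245e+5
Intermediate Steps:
F(X) = 2 + 20*X (F(X) = 2 + (4*X)*5 = 2 + 20*X)
(-737 + 1544/(-1369))*F(38) = (-737 + 1544/(-1369))*(2 + 20*38) = (-737 + 1544*(-1/1369))*(2 + 760) = (-737 - 1544/1369)*762 = -1010497/1369*762 = -769998714/1369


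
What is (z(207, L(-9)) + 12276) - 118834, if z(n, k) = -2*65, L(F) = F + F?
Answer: -106688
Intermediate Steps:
L(F) = 2*F
z(n, k) = -130
(z(207, L(-9)) + 12276) - 118834 = (-130 + 12276) - 118834 = 12146 - 118834 = -106688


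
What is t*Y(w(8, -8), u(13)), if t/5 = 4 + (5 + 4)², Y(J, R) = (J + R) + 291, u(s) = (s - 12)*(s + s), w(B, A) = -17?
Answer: 127500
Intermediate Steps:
u(s) = 2*s*(-12 + s) (u(s) = (-12 + s)*(2*s) = 2*s*(-12 + s))
Y(J, R) = 291 + J + R
t = 425 (t = 5*(4 + (5 + 4)²) = 5*(4 + 9²) = 5*(4 + 81) = 5*85 = 425)
t*Y(w(8, -8), u(13)) = 425*(291 - 17 + 2*13*(-12 + 13)) = 425*(291 - 17 + 2*13*1) = 425*(291 - 17 + 26) = 425*300 = 127500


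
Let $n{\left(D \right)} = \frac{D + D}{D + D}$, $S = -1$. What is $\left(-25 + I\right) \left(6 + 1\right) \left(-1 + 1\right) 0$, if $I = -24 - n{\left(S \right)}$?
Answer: $0$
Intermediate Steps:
$n{\left(D \right)} = 1$ ($n{\left(D \right)} = \frac{2 D}{2 D} = 2 D \frac{1}{2 D} = 1$)
$I = -25$ ($I = -24 - 1 = -25$)
$\left(-25 + I\right) \left(6 + 1\right) \left(-1 + 1\right) 0 = \left(-25 - 25\right) \left(6 + 1\right) \left(-1 + 1\right) 0 = - 50 \cdot 7 \cdot 0 \cdot 0 = - 50 \cdot 7 \cdot 0 = \left(-50\right) 0 = 0$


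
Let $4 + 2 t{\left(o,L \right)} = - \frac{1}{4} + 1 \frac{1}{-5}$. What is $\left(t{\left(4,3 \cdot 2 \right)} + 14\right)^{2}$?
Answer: $\frac{221841}{1600} \approx 138.65$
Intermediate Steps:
$t{\left(o,L \right)} = - \frac{89}{40}$ ($t{\left(o,L \right)} = -2 + \frac{- \frac{1}{4} + 1 \frac{1}{-5}}{2} = -2 + \frac{\left(-1\right) \frac{1}{4} + 1 \left(- \frac{1}{5}\right)}{2} = -2 + \frac{- \frac{1}{4} - \frac{1}{5}}{2} = -2 + \frac{1}{2} \left(- \frac{9}{20}\right) = -2 - \frac{9}{40} = - \frac{89}{40}$)
$\left(t{\left(4,3 \cdot 2 \right)} + 14\right)^{2} = \left(- \frac{89}{40} + 14\right)^{2} = \left(\frac{471}{40}\right)^{2} = \frac{221841}{1600}$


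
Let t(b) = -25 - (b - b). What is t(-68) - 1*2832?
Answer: -2857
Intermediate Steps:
t(b) = -25 (t(b) = -25 - 1*0 = -25 + 0 = -25)
t(-68) - 1*2832 = -25 - 1*2832 = -25 - 2832 = -2857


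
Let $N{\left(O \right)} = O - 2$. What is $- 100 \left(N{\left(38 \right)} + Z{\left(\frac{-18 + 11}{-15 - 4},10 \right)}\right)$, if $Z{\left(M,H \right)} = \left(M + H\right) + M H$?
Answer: $- \frac{95100}{19} \approx -5005.3$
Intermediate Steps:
$N{\left(O \right)} = -2 + O$
$Z{\left(M,H \right)} = H + M + H M$ ($Z{\left(M,H \right)} = \left(H + M\right) + H M = H + M + H M$)
$- 100 \left(N{\left(38 \right)} + Z{\left(\frac{-18 + 11}{-15 - 4},10 \right)}\right) = - 100 \left(\left(-2 + 38\right) + \left(10 + \frac{-18 + 11}{-15 - 4} + 10 \frac{-18 + 11}{-15 - 4}\right)\right) = - 100 \left(36 + \left(10 - \frac{7}{-19} + 10 \left(- \frac{7}{-19}\right)\right)\right) = - 100 \left(36 + \left(10 - - \frac{7}{19} + 10 \left(\left(-7\right) \left(- \frac{1}{19}\right)\right)\right)\right) = - 100 \left(36 + \left(10 + \frac{7}{19} + 10 \cdot \frac{7}{19}\right)\right) = - 100 \left(36 + \left(10 + \frac{7}{19} + \frac{70}{19}\right)\right) = - 100 \left(36 + \frac{267}{19}\right) = \left(-100\right) \frac{951}{19} = - \frac{95100}{19}$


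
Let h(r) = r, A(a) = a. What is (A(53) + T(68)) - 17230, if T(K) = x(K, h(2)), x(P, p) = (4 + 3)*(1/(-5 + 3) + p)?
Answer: -34333/2 ≈ -17167.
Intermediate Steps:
x(P, p) = -7/2 + 7*p (x(P, p) = 7*(1/(-2) + p) = 7*(-½ + p) = -7/2 + 7*p)
T(K) = 21/2 (T(K) = -7/2 + 7*2 = -7/2 + 14 = 21/2)
(A(53) + T(68)) - 17230 = (53 + 21/2) - 17230 = 127/2 - 17230 = -34333/2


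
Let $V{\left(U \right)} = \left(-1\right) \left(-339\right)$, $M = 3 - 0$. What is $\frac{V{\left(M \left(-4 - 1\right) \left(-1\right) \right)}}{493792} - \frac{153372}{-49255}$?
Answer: $\frac{75750564069}{24321724960} \approx 3.1145$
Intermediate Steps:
$M = 3$ ($M = 3 + 0 = 3$)
$V{\left(U \right)} = 339$
$\frac{V{\left(M \left(-4 - 1\right) \left(-1\right) \right)}}{493792} - \frac{153372}{-49255} = \frac{339}{493792} - \frac{153372}{-49255} = 339 \cdot \frac{1}{493792} - - \frac{153372}{49255} = \frac{339}{493792} + \frac{153372}{49255} = \frac{75750564069}{24321724960}$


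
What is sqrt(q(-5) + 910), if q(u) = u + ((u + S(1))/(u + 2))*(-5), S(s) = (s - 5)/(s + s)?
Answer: 2*sqrt(2010)/3 ≈ 29.889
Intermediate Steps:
S(s) = (-5 + s)/(2*s) (S(s) = (-5 + s)/((2*s)) = (-5 + s)*(1/(2*s)) = (-5 + s)/(2*s))
q(u) = u - 5*(-2 + u)/(2 + u) (q(u) = u + ((u + (1/2)*(-5 + 1)/1)/(u + 2))*(-5) = u + ((u + (1/2)*1*(-4))/(2 + u))*(-5) = u + ((u - 2)/(2 + u))*(-5) = u + ((-2 + u)/(2 + u))*(-5) = u - 5*(-2 + u)/(2 + u))
sqrt(q(-5) + 910) = sqrt((10 + (-5)**2 - 3*(-5))/(2 - 5) + 910) = sqrt((10 + 25 + 15)/(-3) + 910) = sqrt(-1/3*50 + 910) = sqrt(-50/3 + 910) = sqrt(2680/3) = 2*sqrt(2010)/3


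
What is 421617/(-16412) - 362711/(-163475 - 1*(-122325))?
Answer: -5698363309/337676900 ≈ -16.875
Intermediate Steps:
421617/(-16412) - 362711/(-163475 - 1*(-122325)) = 421617*(-1/16412) - 362711/(-163475 + 122325) = -421617/16412 - 362711/(-41150) = -421617/16412 - 362711*(-1/41150) = -421617/16412 + 362711/41150 = -5698363309/337676900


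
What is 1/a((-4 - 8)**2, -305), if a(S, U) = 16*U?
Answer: -1/4880 ≈ -0.00020492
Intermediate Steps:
1/a((-4 - 8)**2, -305) = 1/(16*(-305)) = 1/(-4880) = -1/4880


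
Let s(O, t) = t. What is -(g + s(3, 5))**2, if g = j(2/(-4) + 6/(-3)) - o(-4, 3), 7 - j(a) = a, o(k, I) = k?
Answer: -1369/4 ≈ -342.25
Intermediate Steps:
j(a) = 7 - a
g = 27/2 (g = (7 - (2/(-4) + 6/(-3))) - 1*(-4) = (7 - (2*(-1/4) + 6*(-1/3))) + 4 = (7 - (-1/2 - 2)) + 4 = (7 - 1*(-5/2)) + 4 = (7 + 5/2) + 4 = 19/2 + 4 = 27/2 ≈ 13.500)
-(g + s(3, 5))**2 = -(27/2 + 5)**2 = -(37/2)**2 = -1*1369/4 = -1369/4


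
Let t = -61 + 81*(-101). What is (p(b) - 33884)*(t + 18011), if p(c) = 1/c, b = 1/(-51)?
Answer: -331511015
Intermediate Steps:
t = -8242 (t = -61 - 8181 = -8242)
b = -1/51 ≈ -0.019608
(p(b) - 33884)*(t + 18011) = (1/(-1/51) - 33884)*(-8242 + 18011) = (-51 - 33884)*9769 = -33935*9769 = -331511015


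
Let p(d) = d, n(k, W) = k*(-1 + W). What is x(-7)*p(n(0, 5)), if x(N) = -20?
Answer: 0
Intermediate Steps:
x(-7)*p(n(0, 5)) = -0*(-1 + 5) = -0*4 = -20*0 = 0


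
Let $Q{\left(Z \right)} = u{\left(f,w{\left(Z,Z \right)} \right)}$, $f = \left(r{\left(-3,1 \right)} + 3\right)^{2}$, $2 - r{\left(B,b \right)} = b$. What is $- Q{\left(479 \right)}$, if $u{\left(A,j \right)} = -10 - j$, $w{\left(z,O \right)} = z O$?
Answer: $229451$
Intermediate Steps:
$r{\left(B,b \right)} = 2 - b$
$w{\left(z,O \right)} = O z$
$f = 16$ ($f = \left(\left(2 - 1\right) + 3\right)^{2} = \left(1 + 3\right)^{2} = 4^{2} = 16$)
$Q{\left(Z \right)} = -10 - Z^{2}$ ($Q{\left(Z \right)} = -10 - Z Z = -10 - Z^{2}$)
$- Q{\left(479 \right)} = - (-10 - 479^{2}) = - (-10 - 229441) = \left(-1\right) \left(-229451\right) = 229451$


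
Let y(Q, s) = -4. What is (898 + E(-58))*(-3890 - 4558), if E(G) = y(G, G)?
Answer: -7552512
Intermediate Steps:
E(G) = -4
(898 + E(-58))*(-3890 - 4558) = (898 - 4)*(-3890 - 4558) = 894*(-8448) = -7552512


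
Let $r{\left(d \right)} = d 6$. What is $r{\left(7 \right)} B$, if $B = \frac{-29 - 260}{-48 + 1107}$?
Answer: $- \frac{4046}{353} \approx -11.462$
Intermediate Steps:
$r{\left(d \right)} = 6 d$
$B = - \frac{289}{1059}$ ($B = \frac{-29 - 260}{1059} = \left(-289\right) \frac{1}{1059} = - \frac{289}{1059} \approx -0.2729$)
$r{\left(7 \right)} B = 6 \cdot 7 \left(- \frac{289}{1059}\right) = 42 \left(- \frac{289}{1059}\right) = - \frac{4046}{353}$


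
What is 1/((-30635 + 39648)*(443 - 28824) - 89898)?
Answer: -1/255887851 ≈ -3.9080e-9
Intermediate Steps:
1/((-30635 + 39648)*(443 - 28824) - 89898) = 1/(9013*(-28381) - 89898) = 1/(-255797953 - 89898) = 1/(-255887851) = -1/255887851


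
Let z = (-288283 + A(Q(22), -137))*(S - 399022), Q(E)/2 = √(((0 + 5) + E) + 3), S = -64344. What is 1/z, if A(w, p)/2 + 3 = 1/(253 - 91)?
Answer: 81/10820248519328 ≈ 7.4860e-12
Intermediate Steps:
Q(E) = 2*√(8 + E) (Q(E) = 2*√(((0 + 5) + E) + 3) = 2*√((5 + E) + 3) = 2*√(8 + E))
A(w, p) = -485/81 (A(w, p) = -6 + 2/(253 - 91) = -6 + 2/162 = -6 + 2*(1/162) = -6 + 1/81 = -485/81)
z = 10820248519328/81 (z = (-288283 - 485/81)*(-64344 - 399022) = -23351408/81*(-463366) = 10820248519328/81 ≈ 1.3358e+11)
1/z = 1/(10820248519328/81) = 81/10820248519328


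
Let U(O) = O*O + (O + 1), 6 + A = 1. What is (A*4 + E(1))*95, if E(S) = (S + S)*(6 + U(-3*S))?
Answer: 570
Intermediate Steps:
A = -5 (A = -6 + 1 = -5)
U(O) = 1 + O + O**2 (U(O) = O**2 + (1 + O) = 1 + O + O**2)
E(S) = 2*S*(7 - 3*S + 9*S**2) (E(S) = (S + S)*(6 + (1 - 3*S + (-3*S)**2)) = (2*S)*(6 + (1 - 3*S + 9*S**2)) = (2*S)*(7 - 3*S + 9*S**2) = 2*S*(7 - 3*S + 9*S**2))
(A*4 + E(1))*95 = (-5*4 + 2*1*(7 - 3*1 + 9*1**2))*95 = (-20 + 2*1*(7 - 3 + 9*1))*95 = (-20 + 2*1*(7 - 3 + 9))*95 = (-20 + 2*1*13)*95 = (-20 + 26)*95 = 6*95 = 570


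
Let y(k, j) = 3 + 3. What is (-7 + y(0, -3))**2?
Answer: 1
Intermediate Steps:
y(k, j) = 6
(-7 + y(0, -3))**2 = (-7 + 6)**2 = (-1)**2 = 1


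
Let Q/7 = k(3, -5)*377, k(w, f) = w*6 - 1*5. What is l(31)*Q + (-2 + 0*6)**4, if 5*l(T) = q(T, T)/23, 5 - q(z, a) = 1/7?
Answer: 168474/115 ≈ 1465.0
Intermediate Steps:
q(z, a) = 34/7 (q(z, a) = 5 - 1/7 = 34/7)
k(w, f) = -5 + 6*w (k(w, f) = 6*w - 5 = -5 + 6*w)
Q = 34307 (Q = 7*((-5 + 6*3)*377) = 7*((-5 + 18)*377) = 7*(13*377) = 7*4901 = 34307)
l(T) = 34/805 (l(T) = ((34/7)/23)/5 = ((34/7)*(1/23))/5 = (1/5)*(34/161) = 34/805)
l(31)*Q + (-2 + 0*6)**4 = (34/805)*34307 + (-2 + 0*6)**4 = 166634/115 + (-2 + 0)**4 = 166634/115 + (-2)**4 = 166634/115 + 16 = 168474/115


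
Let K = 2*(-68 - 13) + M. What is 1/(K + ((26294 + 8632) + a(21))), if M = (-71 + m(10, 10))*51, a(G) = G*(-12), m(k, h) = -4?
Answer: 1/30687 ≈ 3.2587e-5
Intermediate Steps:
a(G) = -12*G
M = -3825 (M = (-71 - 4)*51 = -75*51 = -3825)
K = -3987 (K = 2*(-68 - 13) - 3825 = 2*(-81) - 3825 = -162 - 3825 = -3987)
1/(K + ((26294 + 8632) + a(21))) = 1/(-3987 + ((26294 + 8632) - 12*21)) = 1/(-3987 + (34926 - 252)) = 1/(-3987 + 34674) = 1/30687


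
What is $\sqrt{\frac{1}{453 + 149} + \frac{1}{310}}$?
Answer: $\frac{2 \sqrt{2659335}}{46655} \approx 0.069907$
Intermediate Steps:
$\sqrt{\frac{1}{453 + 149} + \frac{1}{310}} = \sqrt{\frac{1}{602} + \frac{1}{310}} = \sqrt{\frac{228}{46655}} = \frac{2 \sqrt{2659335}}{46655}$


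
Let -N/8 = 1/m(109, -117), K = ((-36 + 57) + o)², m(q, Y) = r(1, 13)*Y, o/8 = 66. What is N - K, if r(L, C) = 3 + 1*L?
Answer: -35263915/117 ≈ -3.0140e+5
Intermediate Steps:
o = 528 (o = 8*66 = 528)
r(L, C) = 3 + L
m(q, Y) = 4*Y (m(q, Y) = (3 + 1)*Y = 4*Y)
K = 301401 (K = ((-36 + 57) + 528)² = (21 + 528)² = 549² = 301401)
N = 2/117 (N = -8/(4*(-117)) = -8/(-468) = -8*(-1/468) = 2/117 ≈ 0.017094)
N - K = 2/117 - 1*301401 = 2/117 - 301401 = -35263915/117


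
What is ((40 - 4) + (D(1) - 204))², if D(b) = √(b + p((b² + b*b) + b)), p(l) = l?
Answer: 27556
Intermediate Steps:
D(b) = √(2*b + 2*b²) (D(b) = √(b + ((b² + b*b) + b)) = √(b + ((b² + b²) + b)) = √(b + (2*b² + b)) = √(b + (b + 2*b²)) = √(2*b + 2*b²))
((40 - 4) + (D(1) - 204))² = ((40 - 4) + (√2*√(1*(1 + 1)) - 204))² = (36 + (√2*√(1*2) - 204))² = (36 + (√2*√2 - 204))² = (36 + (2 - 204))² = (36 - 202)² = (-166)² = 27556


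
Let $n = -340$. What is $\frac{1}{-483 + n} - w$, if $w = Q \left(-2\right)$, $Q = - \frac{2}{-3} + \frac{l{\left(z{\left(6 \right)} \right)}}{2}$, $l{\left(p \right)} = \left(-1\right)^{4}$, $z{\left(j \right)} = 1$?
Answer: $\frac{5758}{2469} \approx 2.3321$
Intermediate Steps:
$l{\left(p \right)} = 1$
$Q = \frac{7}{6}$ ($Q = - \frac{2}{-3} + 1 \cdot \frac{1}{2} = \left(-2\right) \left(- \frac{1}{3}\right) + 1 \cdot \frac{1}{2} = \frac{2}{3} + \frac{1}{2} = \frac{7}{6} \approx 1.1667$)
$w = - \frac{7}{3}$ ($w = \frac{7}{6} \left(-2\right) = - \frac{7}{3} \approx -2.3333$)
$\frac{1}{-483 + n} - w = \frac{1}{-483 - 340} - - \frac{7}{3} = \frac{1}{-823} + \frac{7}{3} = - \frac{1}{823} + \frac{7}{3} = \frac{5758}{2469}$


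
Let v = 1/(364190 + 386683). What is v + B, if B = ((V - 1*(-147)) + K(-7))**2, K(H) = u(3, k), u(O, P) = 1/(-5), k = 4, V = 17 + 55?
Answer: 898671837853/18771825 ≈ 47873.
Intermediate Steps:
V = 72
u(O, P) = -1/5
v = 1/750873 ≈ 1.3318e-6
K(H) = -1/5
B = 1196836/25 (B = ((72 - 1*(-147)) - 1/5)**2 = ((72 + 147) - 1/5)**2 = (219 - 1/5)**2 = (1094/5)**2 = 1196836/25 ≈ 47873.)
v + B = 1/750873 + 1196836/25 = 898671837853/18771825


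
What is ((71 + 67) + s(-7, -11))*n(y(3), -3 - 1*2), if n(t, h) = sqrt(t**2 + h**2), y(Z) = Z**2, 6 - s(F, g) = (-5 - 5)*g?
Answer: 34*sqrt(106) ≈ 350.05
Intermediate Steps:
s(F, g) = 6 + 10*g (s(F, g) = 6 - (-5 - 5)*g = 6 - (-10)*g = 6 + 10*g)
n(t, h) = sqrt(h**2 + t**2)
((71 + 67) + s(-7, -11))*n(y(3), -3 - 1*2) = ((71 + 67) + (6 + 10*(-11)))*sqrt((-3 - 1*2)**2 + (3**2)**2) = (138 + (6 - 110))*sqrt((-3 - 2)**2 + 9**2) = (138 - 104)*sqrt((-5)**2 + 81) = 34*sqrt(25 + 81) = 34*sqrt(106)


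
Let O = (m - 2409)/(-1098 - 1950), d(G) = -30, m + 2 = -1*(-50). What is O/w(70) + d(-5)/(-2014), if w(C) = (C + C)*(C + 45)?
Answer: 246156509/16472103200 ≈ 0.014944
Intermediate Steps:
m = 48 (m = -2 - 1*(-50) = -2 + 50 = 48)
w(C) = 2*C*(45 + C) (w(C) = (2*C)*(45 + C) = 2*C*(45 + C))
O = 787/1016 (O = (48 - 2409)/(-1098 - 1950) = -2361/(-3048) = -2361*(-1/3048) = 787/1016 ≈ 0.77461)
O/w(70) + d(-5)/(-2014) = 787/(1016*((2*70*(45 + 70)))) - 30/(-2014) = 787/(1016*((2*70*115))) - 30*(-1/2014) = (787/1016)/16100 + 15/1007 = (787/1016)*(1/16100) + 15/1007 = 787/16357600 + 15/1007 = 246156509/16472103200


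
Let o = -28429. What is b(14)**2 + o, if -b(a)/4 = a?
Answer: -25293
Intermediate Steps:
b(a) = -4*a
b(14)**2 + o = (-4*14)**2 - 28429 = (-56)**2 - 28429 = 3136 - 28429 = -25293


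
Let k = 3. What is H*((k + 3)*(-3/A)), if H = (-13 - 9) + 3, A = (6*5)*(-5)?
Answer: -57/25 ≈ -2.2800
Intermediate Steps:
A = -150 (A = 30*(-5) = -150)
H = -19 (H = -22 + 3 = -19)
H*((k + 3)*(-3/A)) = -19*(3 + 3)*(-3/(-150)) = -114*(-3*(-1/150)) = -114/50 = -19*3/25 = -57/25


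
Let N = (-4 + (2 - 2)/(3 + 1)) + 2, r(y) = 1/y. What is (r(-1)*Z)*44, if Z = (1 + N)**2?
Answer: -44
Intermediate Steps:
r(y) = 1/y
N = -2 (N = (-4 + 0/4) + 2 = (-4 + 0*(1/4)) + 2 = (-4 + 0) + 2 = -4 + 2 = -2)
Z = 1 (Z = (1 - 2)**2 = (-1)**2 = 1)
(r(-1)*Z)*44 = (1/(-1))*44 = -1*1*44 = -1*44 = -44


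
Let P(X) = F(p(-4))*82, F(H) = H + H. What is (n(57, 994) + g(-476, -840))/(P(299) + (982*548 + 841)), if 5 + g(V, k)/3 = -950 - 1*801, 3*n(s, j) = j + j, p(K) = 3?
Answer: -13816/1618407 ≈ -0.0085368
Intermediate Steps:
F(H) = 2*H
P(X) = 492 (P(X) = (2*3)*82 = 6*82 = 492)
n(s, j) = 2*j/3 (n(s, j) = (j + j)/3 = (2*j)/3 = 2*j/3)
g(V, k) = -5268 (g(V, k) = -15 + 3*(-950 - 1*801) = -15 + 3*(-950 - 801) = -15 + 3*(-1751) = -15 - 5253 = -5268)
(n(57, 994) + g(-476, -840))/(P(299) + (982*548 + 841)) = ((⅔)*994 - 5268)/(492 + (982*548 + 841)) = (1988/3 - 5268)/(492 + (538136 + 841)) = -13816/(3*(492 + 538977)) = -13816/3/539469 = -13816/3*1/539469 = -13816/1618407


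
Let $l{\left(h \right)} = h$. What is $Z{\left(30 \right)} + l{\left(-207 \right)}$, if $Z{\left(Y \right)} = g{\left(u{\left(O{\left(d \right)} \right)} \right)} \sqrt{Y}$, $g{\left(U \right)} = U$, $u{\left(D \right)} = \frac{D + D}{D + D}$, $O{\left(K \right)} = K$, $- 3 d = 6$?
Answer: $-207 + \sqrt{30} \approx -201.52$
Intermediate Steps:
$d = -2$ ($d = \left(- \frac{1}{3}\right) 6 = -2$)
$u{\left(D \right)} = 1$ ($u{\left(D \right)} = \frac{2 D}{2 D} = 2 D \frac{1}{2 D} = 1$)
$Z{\left(Y \right)} = \sqrt{Y}$ ($Z{\left(Y \right)} = 1 \sqrt{Y} = \sqrt{Y}$)
$Z{\left(30 \right)} + l{\left(-207 \right)} = \sqrt{30} - 207 = -207 + \sqrt{30}$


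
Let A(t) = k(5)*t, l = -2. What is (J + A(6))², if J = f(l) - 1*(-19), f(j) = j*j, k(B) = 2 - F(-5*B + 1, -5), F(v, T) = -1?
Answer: 1681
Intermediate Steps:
k(B) = 3 (k(B) = 2 - 1*(-1) = 2 + 1 = 3)
f(j) = j²
A(t) = 3*t
J = 23 (J = (-2)² - 1*(-19) = 4 + 19 = 23)
(J + A(6))² = (23 + 3*6)² = (23 + 18)² = 41² = 1681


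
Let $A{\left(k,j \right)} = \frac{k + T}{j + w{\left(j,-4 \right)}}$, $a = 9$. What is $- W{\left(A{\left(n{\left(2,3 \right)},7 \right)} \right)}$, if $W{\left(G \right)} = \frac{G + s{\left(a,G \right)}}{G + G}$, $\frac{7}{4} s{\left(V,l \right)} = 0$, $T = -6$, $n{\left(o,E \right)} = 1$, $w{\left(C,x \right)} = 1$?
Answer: $- \frac{1}{2} \approx -0.5$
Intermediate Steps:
$s{\left(V,l \right)} = 0$ ($s{\left(V,l \right)} = \frac{4}{7} \cdot 0 = 0$)
$A{\left(k,j \right)} = \frac{-6 + k}{1 + j}$ ($A{\left(k,j \right)} = \frac{k - 6}{j + 1} = \frac{-6 + k}{1 + j}$)
$W{\left(G \right)} = \frac{1}{2}$ ($W{\left(G \right)} = \frac{G + 0}{G + G} = \frac{G}{2 G} = G \frac{1}{2 G} = \frac{1}{2}$)
$- W{\left(A{\left(n{\left(2,3 \right)},7 \right)} \right)} = \left(-1\right) \frac{1}{2} = - \frac{1}{2}$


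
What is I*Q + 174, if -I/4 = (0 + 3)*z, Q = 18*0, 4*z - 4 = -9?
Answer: 174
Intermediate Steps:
z = -5/4 (z = 1 + (¼)*(-9) = 1 - 9/4 = -5/4 ≈ -1.2500)
Q = 0
I = 15 (I = -4*(0 + 3)*(-5)/4 = -12*(-5)/4 = -4*(-15/4) = 15)
I*Q + 174 = 15*0 + 174 = 0 + 174 = 174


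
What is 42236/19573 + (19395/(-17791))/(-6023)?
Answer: 4526186349883/2097348592589 ≈ 2.1581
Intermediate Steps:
42236/19573 + (19395/(-17791))/(-6023) = 42236*(1/19573) + (19395*(-1/17791))*(-1/6023) = 42236/19573 - 19395/17791*(-1/6023) = 42236/19573 + 19395/107155193 = 4526186349883/2097348592589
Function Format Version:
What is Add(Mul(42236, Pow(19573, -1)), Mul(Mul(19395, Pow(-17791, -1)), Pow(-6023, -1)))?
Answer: Rational(4526186349883, 2097348592589) ≈ 2.1581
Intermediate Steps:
Add(Mul(42236, Pow(19573, -1)), Mul(Mul(19395, Pow(-17791, -1)), Pow(-6023, -1))) = Add(Mul(42236, Rational(1, 19573)), Mul(Mul(19395, Rational(-1, 17791)), Rational(-1, 6023))) = Add(Rational(42236, 19573), Mul(Rational(-19395, 17791), Rational(-1, 6023))) = Add(Rational(42236, 19573), Rational(19395, 107155193)) = Rational(4526186349883, 2097348592589)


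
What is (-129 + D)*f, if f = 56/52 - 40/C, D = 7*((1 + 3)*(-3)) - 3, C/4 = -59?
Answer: -206496/767 ≈ -269.23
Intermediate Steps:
C = -236 (C = 4*(-59) = -236)
D = -87 (D = 7*(4*(-3)) - 3 = 7*(-12) - 3 = -84 - 3 = -87)
f = 956/767 (f = 56/52 - 40/(-236) = 56*(1/52) - 40*(-1/236) = 14/13 + 10/59 = 956/767 ≈ 1.2464)
(-129 + D)*f = (-129 - 87)*(956/767) = -216*956/767 = -206496/767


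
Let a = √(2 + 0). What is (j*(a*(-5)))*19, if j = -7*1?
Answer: 665*√2 ≈ 940.45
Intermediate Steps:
a = √2 ≈ 1.4142
j = -7
(j*(a*(-5)))*19 = -7*√2*(-5)*19 = -(-35)*√2*19 = (35*√2)*19 = 665*√2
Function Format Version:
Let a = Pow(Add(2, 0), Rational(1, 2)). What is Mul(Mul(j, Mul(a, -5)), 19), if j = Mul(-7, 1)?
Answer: Mul(665, Pow(2, Rational(1, 2))) ≈ 940.45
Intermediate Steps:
a = Pow(2, Rational(1, 2)) ≈ 1.4142
j = -7
Mul(Mul(j, Mul(a, -5)), 19) = Mul(Mul(-7, Mul(Pow(2, Rational(1, 2)), -5)), 19) = Mul(Mul(-7, Mul(-5, Pow(2, Rational(1, 2)))), 19) = Mul(Mul(35, Pow(2, Rational(1, 2))), 19) = Mul(665, Pow(2, Rational(1, 2)))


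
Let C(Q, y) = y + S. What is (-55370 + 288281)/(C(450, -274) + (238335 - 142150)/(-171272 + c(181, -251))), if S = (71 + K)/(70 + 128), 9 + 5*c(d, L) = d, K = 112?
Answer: -2193571635948/2577136229 ≈ -851.17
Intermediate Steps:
c(d, L) = -9/5 + d/5
S = 61/66 (S = (71 + 112)/(70 + 128) = 183/198 = 183*(1/198) = 61/66 ≈ 0.92424)
C(Q, y) = 61/66 + y (C(Q, y) = y + 61/66 = 61/66 + y)
(-55370 + 288281)/(C(450, -274) + (238335 - 142150)/(-171272 + c(181, -251))) = (-55370 + 288281)/((61/66 - 274) + (238335 - 142150)/(-171272 + (-9/5 + (⅕)*181))) = 232911/(-18023/66 + 96185/(-171272 + (-9/5 + 181/5))) = 232911/(-18023/66 + 96185/(-171272 + 172/5)) = 232911/(-18023/66 + 96185/(-856188/5)) = 232911/(-18023/66 + 96185*(-5/856188)) = 232911/(-18023/66 - 480925/856188) = 232911/(-2577136229/9418068) = 232911*(-9418068/2577136229) = -2193571635948/2577136229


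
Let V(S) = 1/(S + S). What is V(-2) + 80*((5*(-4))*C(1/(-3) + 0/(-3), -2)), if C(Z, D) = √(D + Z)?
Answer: -¼ - 1600*I*√21/3 ≈ -0.25 - 2444.0*I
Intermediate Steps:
V(S) = 1/(2*S)
V(-2) + 80*((5*(-4))*C(1/(-3) + 0/(-3), -2)) = (½)/(-2) + 80*((5*(-4))*√(-2 + (1/(-3) + 0/(-3)))) = (½)*(-½) + 80*(-20*√(-2 + (1*(-⅓) + 0*(-⅓)))) = -¼ + 80*(-20*√(-2 + (-⅓ + 0))) = -¼ + 80*(-20*√(-2 - ⅓)) = -¼ + 80*(-20*I*√21/3) = -¼ - 1600*I*√21/3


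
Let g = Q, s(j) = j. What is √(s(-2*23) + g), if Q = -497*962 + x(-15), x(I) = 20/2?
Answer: 5*I*√19126 ≈ 691.48*I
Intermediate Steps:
x(I) = 10 (x(I) = 20*(½) = 10)
Q = -478104 (Q = -497*962 + 10 = -478114 + 10 = -478104)
g = -478104
√(s(-2*23) + g) = √(-2*23 - 478104) = √(-46 - 478104) = √(-478150) = 5*I*√19126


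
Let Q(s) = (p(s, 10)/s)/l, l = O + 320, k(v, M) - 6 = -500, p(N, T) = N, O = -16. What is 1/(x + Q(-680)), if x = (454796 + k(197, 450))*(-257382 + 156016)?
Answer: -304/13999436065727 ≈ -2.1715e-11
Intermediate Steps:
k(v, M) = -494 (k(v, M) = 6 - 500 = -494)
l = 304 (l = -16 + 320 = 304)
x = -46050776532 (x = (454796 - 494)*(-257382 + 156016) = 454302*(-101366) = -46050776532)
Q(s) = 1/304 (Q(s) = (s/s)/304 = 1*(1/304) = 1/304)
1/(x + Q(-680)) = 1/(-46050776532 + 1/304) = 1/(-13999436065727/304) = -304/13999436065727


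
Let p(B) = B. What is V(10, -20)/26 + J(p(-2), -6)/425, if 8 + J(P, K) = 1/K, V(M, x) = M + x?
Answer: -13387/33150 ≈ -0.40383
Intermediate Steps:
J(P, K) = -8 + 1/K
V(10, -20)/26 + J(p(-2), -6)/425 = (10 - 20)/26 + (-8 + 1/(-6))/425 = -10*1/26 + (-8 - ⅙)*(1/425) = -5/13 - 49/6*1/425 = -5/13 - 49/2550 = -13387/33150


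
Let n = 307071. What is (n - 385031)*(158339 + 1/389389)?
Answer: -4806660041421120/389389 ≈ -1.2344e+10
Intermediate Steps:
(n - 385031)*(158339 + 1/389389) = (307071 - 385031)*(158339 + 1/389389) = -77960*(158339 + 1/389389) = -77960*61655464872/389389 = -4806660041421120/389389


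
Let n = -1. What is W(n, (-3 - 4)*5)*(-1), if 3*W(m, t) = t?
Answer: 35/3 ≈ 11.667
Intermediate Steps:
W(m, t) = t/3
W(n, (-3 - 4)*5)*(-1) = (((-3 - 4)*5)/3)*(-1) = ((-7*5)/3)*(-1) = ((⅓)*(-35))*(-1) = -35/3*(-1) = 35/3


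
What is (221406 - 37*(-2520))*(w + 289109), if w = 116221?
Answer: 127535463180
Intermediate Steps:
(221406 - 37*(-2520))*(w + 289109) = (221406 - 37*(-2520))*(116221 + 289109) = (221406 + 93240)*405330 = 314646*405330 = 127535463180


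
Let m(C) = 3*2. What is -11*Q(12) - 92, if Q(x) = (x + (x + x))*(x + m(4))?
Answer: -7220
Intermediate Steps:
m(C) = 6
Q(x) = 3*x*(6 + x) (Q(x) = (x + (x + x))*(x + 6) = (x + 2*x)*(6 + x) = (3*x)*(6 + x) = 3*x*(6 + x))
-11*Q(12) - 92 = -33*12*(6 + 12) - 92 = -33*12*18 - 92 = -11*648 - 92 = -7128 - 92 = -7220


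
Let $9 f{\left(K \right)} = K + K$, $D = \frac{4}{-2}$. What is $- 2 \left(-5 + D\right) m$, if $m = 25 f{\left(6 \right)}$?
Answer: $\frac{1400}{3} \approx 466.67$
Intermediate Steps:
$D = -2$ ($D = 4 \left(- \frac{1}{2}\right) = -2$)
$f{\left(K \right)} = \frac{2 K}{9}$ ($f{\left(K \right)} = \frac{K + K}{9} = \frac{2 K}{9}$)
$m = \frac{100}{3}$ ($m = 25 \cdot \frac{2}{9} \cdot 6 = 25 \cdot \frac{4}{3} = \frac{100}{3} \approx 33.333$)
$- 2 \left(-5 + D\right) m = - 2 \left(-5 - 2\right) \frac{100}{3} = \left(-2\right) \left(-7\right) \frac{100}{3} = 14 \cdot \frac{100}{3} = \frac{1400}{3}$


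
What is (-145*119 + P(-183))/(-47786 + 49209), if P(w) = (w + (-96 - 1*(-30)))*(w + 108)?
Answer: 1420/1423 ≈ 0.99789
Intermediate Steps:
P(w) = (-66 + w)*(108 + w) (P(w) = (w + (-96 + 30))*(108 + w) = (w - 66)*(108 + w) = (-66 + w)*(108 + w))
(-145*119 + P(-183))/(-47786 + 49209) = (-145*119 + (-7128 + (-183)² + 42*(-183)))/(-47786 + 49209) = (-17255 + (-7128 + 33489 - 7686))/1423 = (-17255 + 18675)*(1/1423) = 1420*(1/1423) = 1420/1423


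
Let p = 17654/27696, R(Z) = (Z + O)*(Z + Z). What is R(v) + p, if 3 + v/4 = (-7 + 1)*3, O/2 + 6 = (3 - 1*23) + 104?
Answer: -167496581/13848 ≈ -12095.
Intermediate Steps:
O = 156 (O = -12 + 2*((3 - 1*23) + 104) = -12 + 2*((3 - 23) + 104) = -12 + 2*(-20 + 104) = -12 + 2*84 = -12 + 168 = 156)
v = -84 (v = -12 + 4*((-7 + 1)*3) = -12 + 4*(-6*3) = -12 + 4*(-18) = -12 - 72 = -84)
R(Z) = 2*Z*(156 + Z) (R(Z) = (Z + 156)*(Z + Z) = (156 + Z)*(2*Z) = 2*Z*(156 + Z))
p = 8827/13848 (p = 17654*(1/27696) = 8827/13848 ≈ 0.63742)
R(v) + p = 2*(-84)*(156 - 84) + 8827/13848 = 2*(-84)*72 + 8827/13848 = -12096 + 8827/13848 = -167496581/13848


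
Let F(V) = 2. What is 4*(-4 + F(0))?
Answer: -8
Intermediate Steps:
4*(-4 + F(0)) = 4*(-4 + 2) = 4*(-2) = -8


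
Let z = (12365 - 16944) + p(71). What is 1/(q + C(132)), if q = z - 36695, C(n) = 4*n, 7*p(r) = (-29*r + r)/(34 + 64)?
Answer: -49/1996696 ≈ -2.4541e-5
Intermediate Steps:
p(r) = -2*r/49 (p(r) = ((-29*r + r)/(34 + 64))/7 = (-28*r/98)/7 = (-28*r*(1/98))/7 = (-2*r/7)/7 = -2*r/49)
z = -224513/49 (z = (12365 - 16944) - 2/49*71 = -4579 - 142/49 = -224513/49 ≈ -4581.9)
q = -2022568/49 (q = -224513/49 - 36695 = -2022568/49 ≈ -41277.)
1/(q + C(132)) = 1/(-2022568/49 + 4*132) = 1/(-2022568/49 + 528) = 1/(-1996696/49) = -49/1996696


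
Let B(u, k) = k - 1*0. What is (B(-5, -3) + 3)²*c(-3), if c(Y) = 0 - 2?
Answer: 0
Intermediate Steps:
B(u, k) = k (B(u, k) = k + 0 = k)
c(Y) = -2
(B(-5, -3) + 3)²*c(-3) = (-3 + 3)²*(-2) = 0²*(-2) = 0*(-2) = 0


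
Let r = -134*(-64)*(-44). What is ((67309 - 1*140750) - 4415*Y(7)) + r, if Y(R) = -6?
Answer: -424295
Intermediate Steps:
r = -377344 (r = 8576*(-44) = -377344)
((67309 - 1*140750) - 4415*Y(7)) + r = ((67309 - 1*140750) - 4415*(-6)) - 377344 = ((67309 - 140750) + 26490) - 377344 = (-73441 + 26490) - 377344 = -46951 - 377344 = -424295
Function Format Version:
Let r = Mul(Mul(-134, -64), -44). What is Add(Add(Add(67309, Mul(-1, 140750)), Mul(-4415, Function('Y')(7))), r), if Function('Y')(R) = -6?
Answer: -424295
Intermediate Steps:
r = -377344 (r = Mul(8576, -44) = -377344)
Add(Add(Add(67309, Mul(-1, 140750)), Mul(-4415, Function('Y')(7))), r) = Add(Add(Add(67309, Mul(-1, 140750)), Mul(-4415, -6)), -377344) = Add(Add(Add(67309, -140750), 26490), -377344) = Add(Add(-73441, 26490), -377344) = Add(-46951, -377344) = -424295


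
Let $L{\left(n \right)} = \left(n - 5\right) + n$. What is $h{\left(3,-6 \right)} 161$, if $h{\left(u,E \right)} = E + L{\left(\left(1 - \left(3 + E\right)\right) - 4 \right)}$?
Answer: $-1771$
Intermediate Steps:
$L{\left(n \right)} = -5 + 2 n$ ($L{\left(n \right)} = \left(-5 + n\right) + n = -5 + 2 n$)
$h{\left(u,E \right)} = -17 - E$ ($h{\left(u,E \right)} = E + \left(-5 + 2 \left(\left(1 - \left(3 + E\right)\right) - 4\right)\right) = E + \left(-5 + 2 \left(\left(-2 - E\right) - 4\right)\right) = E + \left(-5 + 2 \left(-6 - E\right)\right) = E - \left(17 + 2 E\right) = -17 - E$)
$h{\left(3,-6 \right)} 161 = \left(-17 - -6\right) 161 = \left(-17 + 6\right) 161 = \left(-11\right) 161 = -1771$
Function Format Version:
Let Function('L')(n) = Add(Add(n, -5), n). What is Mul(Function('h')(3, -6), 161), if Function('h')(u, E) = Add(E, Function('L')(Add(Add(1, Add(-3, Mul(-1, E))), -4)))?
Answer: -1771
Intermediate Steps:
Function('L')(n) = Add(-5, Mul(2, n)) (Function('L')(n) = Add(Add(-5, n), n) = Add(-5, Mul(2, n)))
Function('h')(u, E) = Add(-17, Mul(-1, E)) (Function('h')(u, E) = Add(E, Add(-5, Mul(2, Add(Add(1, Add(-3, Mul(-1, E))), -4)))) = Add(E, Add(-5, Mul(2, Add(Add(-2, Mul(-1, E)), -4)))) = Add(E, Add(-5, Mul(2, Add(-6, Mul(-1, E))))) = Add(E, Add(-5, Add(-12, Mul(-2, E)))) = Add(E, Add(-17, Mul(-2, E))) = Add(-17, Mul(-1, E)))
Mul(Function('h')(3, -6), 161) = Mul(Add(-17, Mul(-1, -6)), 161) = Mul(Add(-17, 6), 161) = Mul(-11, 161) = -1771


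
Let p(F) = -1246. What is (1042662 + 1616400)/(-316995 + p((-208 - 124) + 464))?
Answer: -379866/45463 ≈ -8.3555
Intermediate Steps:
(1042662 + 1616400)/(-316995 + p((-208 - 124) + 464)) = (1042662 + 1616400)/(-316995 - 1246) = 2659062/(-318241) = 2659062*(-1/318241) = -379866/45463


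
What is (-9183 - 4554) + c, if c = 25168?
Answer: 11431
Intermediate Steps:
(-9183 - 4554) + c = (-9183 - 4554) + 25168 = -13737 + 25168 = 11431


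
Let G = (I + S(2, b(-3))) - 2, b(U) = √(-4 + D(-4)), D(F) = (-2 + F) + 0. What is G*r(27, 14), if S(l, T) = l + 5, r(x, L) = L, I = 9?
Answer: 196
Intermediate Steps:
D(F) = -2 + F
b(U) = I*√10 (b(U) = √(-4 + (-2 - 4)) = √(-4 - 6) = √(-10) = I*√10)
S(l, T) = 5 + l
G = 14 (G = (9 + (5 + 2)) - 2 = (9 + 7) - 2 = 16 - 2 = 14)
G*r(27, 14) = 14*14 = 196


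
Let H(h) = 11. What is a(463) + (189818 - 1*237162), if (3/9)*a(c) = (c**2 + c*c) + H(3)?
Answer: 1238903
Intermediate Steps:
a(c) = 33 + 6*c**2 (a(c) = 3*((c**2 + c*c) + 11) = 3*((c**2 + c**2) + 11) = 3*(2*c**2 + 11) = 3*(11 + 2*c**2) = 33 + 6*c**2)
a(463) + (189818 - 1*237162) = (33 + 6*463**2) + (189818 - 1*237162) = (33 + 6*214369) + (189818 - 237162) = (33 + 1286214) - 47344 = 1286247 - 47344 = 1238903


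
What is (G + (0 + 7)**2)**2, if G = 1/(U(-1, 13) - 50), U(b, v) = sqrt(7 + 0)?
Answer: 14910119456/6215049 - 244214*sqrt(7)/6215049 ≈ 2398.9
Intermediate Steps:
U(b, v) = sqrt(7)
G = 1/(-50 + sqrt(7)) (G = 1/(sqrt(7) - 50) = 1/(-50 + sqrt(7)) ≈ -0.021117)
(G + (0 + 7)**2)**2 = ((-50/2493 - sqrt(7)/2493) + (0 + 7)**2)**2 = ((-50/2493 - sqrt(7)/2493) + 7**2)**2 = ((-50/2493 - sqrt(7)/2493) + 49)**2 = (122107/2493 - sqrt(7)/2493)**2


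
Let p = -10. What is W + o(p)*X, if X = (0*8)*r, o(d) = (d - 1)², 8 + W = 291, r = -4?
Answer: 283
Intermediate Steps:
W = 283 (W = -8 + 291 = 283)
o(d) = (-1 + d)²
X = 0 (X = (0*8)*(-4) = 0*(-4) = 0)
W + o(p)*X = 283 + (-1 - 10)²*0 = 283 + (-11)²*0 = 283 + 121*0 = 283 + 0 = 283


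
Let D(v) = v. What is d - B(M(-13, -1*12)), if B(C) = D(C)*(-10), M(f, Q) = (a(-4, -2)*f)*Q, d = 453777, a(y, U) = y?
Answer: 447537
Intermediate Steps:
M(f, Q) = -4*Q*f (M(f, Q) = (-4*f)*Q = -4*Q*f)
B(C) = -10*C (B(C) = C*(-10) = -10*C)
d - B(M(-13, -1*12)) = 453777 - (-10)*(-4*(-1*12)*(-13)) = 453777 - (-10)*(-4*(-12)*(-13)) = 453777 - (-10)*(-624) = 453777 - 1*6240 = 453777 - 6240 = 447537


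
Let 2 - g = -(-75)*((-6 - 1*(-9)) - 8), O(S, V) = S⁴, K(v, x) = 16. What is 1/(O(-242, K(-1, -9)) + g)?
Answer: 1/3429742473 ≈ 2.9157e-10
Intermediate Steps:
g = 377 (g = 2 - (-25)*(-3*((-6 - 1*(-9)) - 8)) = 2 - (-25)*(-3*((-6 + 9) - 8)) = 2 - (-25)*(-3*(3 - 8)) = 2 - (-25)*(-3*(-5)) = 2 - (-25)*15 = 2 - 1*(-375) = 2 + 375 = 377)
1/(O(-242, K(-1, -9)) + g) = 1/((-242)⁴ + 377) = 1/(3429742096 + 377) = 1/3429742473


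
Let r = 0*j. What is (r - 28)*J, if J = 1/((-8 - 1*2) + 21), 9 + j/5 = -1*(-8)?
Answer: -28/11 ≈ -2.5455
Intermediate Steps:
j = -5 (j = -45 + 5*(-1*(-8)) = -45 + 5*8 = -45 + 40 = -5)
J = 1/11 (J = 1/((-8 - 2) + 21) = 1/(-10 + 21) = 1/11 ≈ 0.090909)
r = 0 (r = 0*(-5) = 0)
(r - 28)*J = (0 - 28)*(1/11) = -28*1/11 = -28/11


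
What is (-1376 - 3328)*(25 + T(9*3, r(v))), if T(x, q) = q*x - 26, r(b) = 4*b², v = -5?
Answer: -12696096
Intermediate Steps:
T(x, q) = -26 + q*x
(-1376 - 3328)*(25 + T(9*3, r(v))) = (-1376 - 3328)*(25 + (-26 + (4*(-5)²)*(9*3))) = -4704*(25 + (-26 + (4*25)*27)) = -4704*(25 + (-26 + 100*27)) = -4704*(25 + (-26 + 2700)) = -4704*(25 + 2674) = -4704*2699 = -12696096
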